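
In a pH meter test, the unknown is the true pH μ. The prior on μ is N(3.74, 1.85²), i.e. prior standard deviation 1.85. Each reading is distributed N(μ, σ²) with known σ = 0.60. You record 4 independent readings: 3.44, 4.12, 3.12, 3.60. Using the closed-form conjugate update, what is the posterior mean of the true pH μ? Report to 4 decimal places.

For Normal data with known variance σ², a Normal(μ₀, σ₀²) prior on μ is conjugate. Posterior precision = 1/σ₀² + n/σ²; posterior mean is the precision-weighted average of μ₀ and x̄.
Σxᵢ = 3.44 + 4.12 + 3.12 + 3.60 = 14.28, so n·x̄ = 14.28.
σ₀² = 1.85² = 3.4225, σ² = 0.60² = 0.36; σ² + n·σ₀² = 0.36 + 4·3.4225 = 14.05.
Posterior mean = (μ₀/σ₀² + n·x̄/σ²)/(1/σ₀² + n/σ²) = (σ²·μ₀ + σ₀²·n·x̄)/(σ² + n·σ₀²) = (0.36·3.74 + 3.4225·14.28)/14.05 = 50.2197/14.05 = 3.5744.

3.5744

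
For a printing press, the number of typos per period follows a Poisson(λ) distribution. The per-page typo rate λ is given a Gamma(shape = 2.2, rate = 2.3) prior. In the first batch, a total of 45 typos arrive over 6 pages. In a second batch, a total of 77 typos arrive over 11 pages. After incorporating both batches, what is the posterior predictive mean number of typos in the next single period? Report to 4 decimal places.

With a Gamma(shape α, rate β) prior, the Poisson likelihood is conjugate: the posterior is Gamma(α + ΣXᵢ, β + n).
After batch 1: Gamma(α+S, β+n) = Gamma(2.2+45, 2.3+6) = Gamma(47.2, 8.3).
After batch 2: Gamma(α+S, β+n) = Gamma(47.2+77, 8.3+11) = Gamma(124.2, 19.3).
The predictive distribution for one future period is NegBinom with mean α/β = 6.4352.

6.4352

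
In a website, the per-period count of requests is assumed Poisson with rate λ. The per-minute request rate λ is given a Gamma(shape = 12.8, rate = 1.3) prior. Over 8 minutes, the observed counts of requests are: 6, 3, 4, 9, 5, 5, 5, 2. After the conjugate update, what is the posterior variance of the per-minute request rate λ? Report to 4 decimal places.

With a Gamma(shape α, rate β) prior, the Poisson likelihood is conjugate: the posterior is Gamma(α + ΣXᵢ, β + n).
Sum of counts S = 39 over n = 8 minutes.
Posterior: Gamma(α+S, β+n) = Gamma(12.8+39, 1.3+8) = Gamma(51.8, 9.3).
Var = α/β² = 51.8/9.3² = 0.5989.

0.5989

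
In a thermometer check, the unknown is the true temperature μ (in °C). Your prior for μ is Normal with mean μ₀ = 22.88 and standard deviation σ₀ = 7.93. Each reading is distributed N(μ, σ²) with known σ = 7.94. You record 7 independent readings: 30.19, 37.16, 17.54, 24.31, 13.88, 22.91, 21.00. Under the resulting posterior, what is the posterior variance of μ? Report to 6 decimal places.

7.877965

For Normal data with known variance σ², a Normal(μ₀, σ₀²) prior on μ is conjugate. Posterior precision = 1/σ₀² + n/σ²; posterior mean is the precision-weighted average of μ₀ and x̄.
σ₀² = 7.93² = 62.8849, σ² = 7.94² = 63.0436; σ² + n·σ₀² = 63.0436 + 7·62.8849 = 503.2379.
Posterior precision = 1/σ₀² + n/σ² = 1/62.8849 + 7/63.0436 = (σ² + n·σ₀²)/(σ₀²σ²) = 503.2379/(62.8849·63.0436); posterior variance σₙ² = σ₀²σ²/(σ² + n·σ₀²) = 62.8849·63.0436/503.2379 = 7.877965.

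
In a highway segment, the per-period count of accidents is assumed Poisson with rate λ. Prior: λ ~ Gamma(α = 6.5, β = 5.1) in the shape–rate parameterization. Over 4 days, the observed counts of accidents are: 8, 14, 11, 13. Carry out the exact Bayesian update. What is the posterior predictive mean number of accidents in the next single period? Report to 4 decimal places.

5.7692

With a Gamma(shape α, rate β) prior, the Poisson likelihood is conjugate: the posterior is Gamma(α + ΣXᵢ, β + n).
Sum of counts S = 46 over n = 4 days.
Posterior: Gamma(α+S, β+n) = Gamma(6.5+46, 5.1+4) = Gamma(52.5, 9.1).
The predictive distribution for one future period is NegBinom with mean α/β = 5.7692.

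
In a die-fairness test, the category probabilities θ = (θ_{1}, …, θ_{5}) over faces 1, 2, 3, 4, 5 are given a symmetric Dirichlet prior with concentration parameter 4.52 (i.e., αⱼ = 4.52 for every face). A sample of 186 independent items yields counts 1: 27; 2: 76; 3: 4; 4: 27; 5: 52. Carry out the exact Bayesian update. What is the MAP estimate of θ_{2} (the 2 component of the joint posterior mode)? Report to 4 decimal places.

0.3906

The Dirichlet prior is conjugate to the Multinomial likelihood: each posterior αⱼ = prior αⱼ + observed count nⱼ.
Posterior concentration: (31.52, 80.52, 8.52, 31.52, 56.52), total = 208.60.
Joint mode component: (α_{2}−1)/(Σα−K) = 79.52/203.60 = 0.3906.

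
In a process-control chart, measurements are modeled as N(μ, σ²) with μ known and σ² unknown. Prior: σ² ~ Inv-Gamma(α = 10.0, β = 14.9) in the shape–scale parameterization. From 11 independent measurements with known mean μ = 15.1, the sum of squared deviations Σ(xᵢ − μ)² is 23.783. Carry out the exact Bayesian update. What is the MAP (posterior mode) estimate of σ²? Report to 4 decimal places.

With known mean μ and an Inverse-Gamma(α, β) prior on σ², the Normal likelihood is conjugate: posterior is Inv-Gamma(α + n/2, β + Σ(xᵢ−μ)²/2).
Posterior: Inv-Gamma(10.0 + 11/2, 14.9 + 23.783/2) = Inv-Gamma(15.50, 26.7915).
Mode = β/(α+1) = 26.7915/16.50 = 1.6237.

1.6237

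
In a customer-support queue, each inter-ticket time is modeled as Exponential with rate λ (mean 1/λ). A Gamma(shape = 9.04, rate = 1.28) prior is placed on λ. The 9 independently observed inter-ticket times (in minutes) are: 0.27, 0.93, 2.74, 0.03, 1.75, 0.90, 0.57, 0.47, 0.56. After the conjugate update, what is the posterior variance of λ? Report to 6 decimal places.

0.199889

With a Gamma(shape α, rate β) prior on the exponential rate λ, the posterior after n observations with total T = Σxᵢ is Gamma(α+n, β+T).
Sum of observations T = 8.22 minutes; n = 9.
Posterior: Gamma(9.04+9, 1.28+8.22) = Gamma(18.04, 9.50).
Var = α/β² = 0.199889.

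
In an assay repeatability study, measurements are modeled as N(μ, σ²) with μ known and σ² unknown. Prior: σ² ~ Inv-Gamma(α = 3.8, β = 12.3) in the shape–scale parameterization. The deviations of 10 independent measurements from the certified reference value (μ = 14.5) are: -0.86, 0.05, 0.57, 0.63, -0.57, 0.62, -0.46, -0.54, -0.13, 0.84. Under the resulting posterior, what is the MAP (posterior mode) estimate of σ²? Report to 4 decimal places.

With known mean μ and an Inverse-Gamma(α, β) prior on σ², the Normal likelihood is conjugate: posterior is Inv-Gamma(α + n/2, β + Σ(xᵢ−μ)²/2).
Σ(xᵢ−μ)² = (-0.86)² + (0.05)² + (0.57)² + (0.63)² + (-0.57)² + (0.62)² + (-0.46)² + (-0.54)² + (-0.13)² + (0.84)² = 3.3989.
Posterior: Inv-Gamma(3.8 + 10/2, 12.3 + 3.3989/2) = Inv-Gamma(8.80, 13.99945).
Mode = β/(α+1) = 13.99945/9.80 = 1.4285.

1.4285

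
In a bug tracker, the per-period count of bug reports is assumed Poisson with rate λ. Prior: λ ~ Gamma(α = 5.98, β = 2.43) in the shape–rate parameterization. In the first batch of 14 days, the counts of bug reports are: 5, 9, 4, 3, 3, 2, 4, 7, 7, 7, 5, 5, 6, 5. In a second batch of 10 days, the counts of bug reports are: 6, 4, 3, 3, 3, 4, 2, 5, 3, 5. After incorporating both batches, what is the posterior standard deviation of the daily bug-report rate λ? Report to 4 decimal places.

With a Gamma(shape α, rate β) prior, the Poisson likelihood is conjugate: the posterior is Gamma(α + ΣXᵢ, β + n).
Batch 1: sum of counts S = 72 over n = 14 days.
After batch 1: Gamma(α+S, β+n) = Gamma(5.98+72, 2.43+14) = Gamma(77.98, 16.43).
Batch 2: sum of counts S = 38 over n = 10 days.
After batch 2: Gamma(α+S, β+n) = Gamma(77.98+38, 16.43+10) = Gamma(115.98, 26.43).
SD = √α/β = √115.98/26.43 = 0.4075.

0.4075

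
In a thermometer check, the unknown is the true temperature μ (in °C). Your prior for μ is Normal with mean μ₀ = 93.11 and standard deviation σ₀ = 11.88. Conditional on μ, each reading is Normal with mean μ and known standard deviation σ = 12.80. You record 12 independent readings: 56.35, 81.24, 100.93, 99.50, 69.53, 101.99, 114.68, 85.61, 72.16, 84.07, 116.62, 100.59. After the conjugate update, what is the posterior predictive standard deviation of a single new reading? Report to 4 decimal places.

For Normal data with known variance σ², a Normal(μ₀, σ₀²) prior on μ is conjugate. Posterior precision = 1/σ₀² + n/σ²; posterior mean is the precision-weighted average of μ₀ and x̄.
σ₀² = 11.88² = 141.1344, σ² = 12.80² = 163.84; σ² + n·σ₀² = 163.84 + 12·141.1344 = 1857.4528.
Posterior precision = 1/σ₀² + n/σ² = 1/141.1344 + 12/163.84 = (σ² + n·σ₀²)/(σ₀²σ²) = 1857.4528/(141.1344·163.84); posterior variance σₙ² = σ₀²σ²/(σ² + n·σ₀²) = 141.1344·163.84/1857.4528 = 12.449016.
Predictive variance for one new observation = σₙ² + σ² = 141.1344·163.84/1857.4528 + 163.84 = σ²·(σ₀² + 1857.4528)/1857.4528 = 163.84·1998.5872/1857.4528 = 176.289016; SD = √(163.84·1998.5872/1857.4528) = 13.2774.

13.2774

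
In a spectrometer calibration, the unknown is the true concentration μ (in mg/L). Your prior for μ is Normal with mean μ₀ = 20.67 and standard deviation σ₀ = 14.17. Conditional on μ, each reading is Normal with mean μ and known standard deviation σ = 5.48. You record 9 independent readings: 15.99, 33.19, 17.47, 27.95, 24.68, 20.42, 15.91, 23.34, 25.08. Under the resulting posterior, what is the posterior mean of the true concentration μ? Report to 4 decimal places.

22.6373

For Normal data with known variance σ², a Normal(μ₀, σ₀²) prior on μ is conjugate. Posterior precision = 1/σ₀² + n/σ²; posterior mean is the precision-weighted average of μ₀ and x̄.
Σxᵢ = 15.99 + 33.19 + 17.47 + 27.95 + 24.68 + 20.42 + 15.91 + 23.34 + 25.08 = 204.03, so n·x̄ = 204.03.
σ₀² = 14.17² = 200.7889, σ² = 5.48² = 30.0304; σ² + n·σ₀² = 30.0304 + 9·200.7889 = 1837.1305.
Posterior mean = (μ₀/σ₀² + n·x̄/σ²)/(1/σ₀² + n/σ²) = (σ²·μ₀ + σ₀²·n·x̄)/(σ² + n·σ₀²) = (30.0304·20.67 + 200.7889·204.03)/1837.1305 = 41587.687635/1837.1305 = 22.6373.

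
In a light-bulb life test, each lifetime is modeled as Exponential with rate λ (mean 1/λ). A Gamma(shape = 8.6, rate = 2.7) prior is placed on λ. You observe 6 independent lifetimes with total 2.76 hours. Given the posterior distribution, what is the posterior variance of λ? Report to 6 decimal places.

0.489742

With a Gamma(shape α, rate β) prior on the exponential rate λ, the posterior after n observations with total T = Σxᵢ is Gamma(α+n, β+T).
Posterior: Gamma(8.6+6, 2.7+2.76) = Gamma(14.6, 5.46).
Var = α/β² = 0.489742.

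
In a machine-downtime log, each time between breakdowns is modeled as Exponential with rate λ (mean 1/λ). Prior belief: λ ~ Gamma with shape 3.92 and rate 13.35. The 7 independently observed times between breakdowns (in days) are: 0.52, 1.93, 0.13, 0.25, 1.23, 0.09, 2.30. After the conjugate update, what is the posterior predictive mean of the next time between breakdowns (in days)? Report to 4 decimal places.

With a Gamma(shape α, rate β) prior on the exponential rate λ, the posterior after n observations with total T = Σxᵢ is Gamma(α+n, β+T).
Sum of observations T = 6.45 days; n = 7.
Posterior: Gamma(3.92+7, 13.35+6.45) = Gamma(10.92, 19.80).
The predictive distribution for the next observation is Lomax; its mean is β/(α−1) = 19.80/9.92 = 1.9960.

1.9960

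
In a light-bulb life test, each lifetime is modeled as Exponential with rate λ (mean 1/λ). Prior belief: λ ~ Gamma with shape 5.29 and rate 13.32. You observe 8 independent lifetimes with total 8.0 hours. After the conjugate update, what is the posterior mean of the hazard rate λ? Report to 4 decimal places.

With a Gamma(shape α, rate β) prior on the exponential rate λ, the posterior after n observations with total T = Σxᵢ is Gamma(α+n, β+T).
Posterior: Gamma(5.29+8, 13.32+8.0) = Gamma(13.29, 21.32).
Posterior mean of λ = α/β = 13.29/21.32 = 0.6234.

0.6234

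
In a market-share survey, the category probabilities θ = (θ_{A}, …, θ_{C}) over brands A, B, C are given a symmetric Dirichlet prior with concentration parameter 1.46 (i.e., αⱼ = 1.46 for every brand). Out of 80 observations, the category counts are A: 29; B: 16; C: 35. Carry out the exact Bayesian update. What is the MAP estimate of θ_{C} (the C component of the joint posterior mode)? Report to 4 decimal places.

The Dirichlet prior is conjugate to the Multinomial likelihood: each posterior αⱼ = prior αⱼ + observed count nⱼ.
Posterior concentration: (30.46, 17.46, 36.46), total = 84.38.
Joint mode component: (α_{C}−1)/(Σα−K) = 35.46/81.38 = 0.4357.

0.4357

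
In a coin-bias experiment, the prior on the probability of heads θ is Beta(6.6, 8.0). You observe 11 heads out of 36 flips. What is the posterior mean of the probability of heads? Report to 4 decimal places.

The Beta prior is conjugate to a Binomial/Bernoulli likelihood; the update adds successes to α and failures to β.
Posterior: Beta(α+k, β+n−k) = Beta(6.6+11, 8.0+25) = Beta(17.6, 33.0).
Posterior mean = α/(α+β) = 17.6/50.6 = 0.3478.

0.3478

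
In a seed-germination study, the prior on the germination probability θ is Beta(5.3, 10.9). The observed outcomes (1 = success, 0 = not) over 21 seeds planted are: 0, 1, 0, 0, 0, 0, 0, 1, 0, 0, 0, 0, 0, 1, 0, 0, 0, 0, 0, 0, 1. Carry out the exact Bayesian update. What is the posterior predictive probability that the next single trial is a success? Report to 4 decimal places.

The Beta prior is conjugate to a Binomial/Bernoulli likelihood; the update adds successes to α and failures to β.
Posterior: Beta(α+k, β+n−k) = Beta(5.3+4, 10.9+17) = Beta(9.3, 27.9).
For a single future Bernoulli trial, P(success | data) = α/(α+β) = 0.2500.

0.2500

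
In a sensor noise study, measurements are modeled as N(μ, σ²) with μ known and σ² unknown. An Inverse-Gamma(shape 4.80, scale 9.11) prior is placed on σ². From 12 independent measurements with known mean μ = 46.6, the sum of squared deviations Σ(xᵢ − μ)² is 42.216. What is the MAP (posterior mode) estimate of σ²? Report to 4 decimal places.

With known mean μ and an Inverse-Gamma(α, β) prior on σ², the Normal likelihood is conjugate: posterior is Inv-Gamma(α + n/2, β + Σ(xᵢ−μ)²/2).
Posterior: Inv-Gamma(4.80 + 12/2, 9.11 + 42.216/2) = Inv-Gamma(10.80, 30.2180).
Mode = β/(α+1) = 30.2180/11.80 = 2.5608.

2.5608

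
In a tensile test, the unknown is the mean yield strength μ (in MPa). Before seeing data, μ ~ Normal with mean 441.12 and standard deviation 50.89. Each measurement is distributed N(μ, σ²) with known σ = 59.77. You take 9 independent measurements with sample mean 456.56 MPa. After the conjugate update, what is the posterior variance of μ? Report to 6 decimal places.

344.185642

For Normal data with known variance σ², a Normal(μ₀, σ₀²) prior on μ is conjugate. Posterior precision = 1/σ₀² + n/σ²; posterior mean is the precision-weighted average of μ₀ and x̄.
σ₀² = 50.89² = 2589.7921, σ² = 59.77² = 3572.4529; σ² + n·σ₀² = 3572.4529 + 9·2589.7921 = 26880.5818.
Posterior precision = 1/σ₀² + n/σ² = 1/2589.7921 + 9/3572.4529 = (σ² + n·σ₀²)/(σ₀²σ²) = 26880.5818/(2589.7921·3572.4529); posterior variance σₙ² = σ₀²σ²/(σ² + n·σ₀²) = 2589.7921·3572.4529/26880.5818 = 344.185642.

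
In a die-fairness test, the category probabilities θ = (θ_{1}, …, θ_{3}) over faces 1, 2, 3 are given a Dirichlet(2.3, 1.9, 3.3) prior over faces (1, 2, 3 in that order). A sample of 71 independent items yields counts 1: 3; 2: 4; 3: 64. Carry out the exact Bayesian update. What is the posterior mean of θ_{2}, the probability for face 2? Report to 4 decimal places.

The Dirichlet prior is conjugate to the Multinomial likelihood: each posterior αⱼ = prior αⱼ + observed count nⱼ.
Posterior concentration: (5.3, 5.9, 67.3), total = 78.5.
E[θ_{2}|data] = α_{2}/Σα = 5.9/78.5 = 0.0752.

0.0752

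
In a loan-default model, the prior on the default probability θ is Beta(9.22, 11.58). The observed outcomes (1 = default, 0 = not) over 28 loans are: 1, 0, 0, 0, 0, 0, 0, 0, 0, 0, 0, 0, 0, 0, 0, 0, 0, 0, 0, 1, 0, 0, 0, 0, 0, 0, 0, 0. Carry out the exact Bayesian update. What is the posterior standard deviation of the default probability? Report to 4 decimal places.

0.0596

The Beta prior is conjugate to a Binomial/Bernoulli likelihood; the update adds successes to α and failures to β.
Posterior: Beta(α+k, β+n−k) = Beta(9.22+2, 11.58+26) = Beta(11.22, 37.58).
Var = αβ/((α+β)²(α+β+1)) = 11.22·37.58/(48.80²·49.80) = 0.00355534; SD = √0.00355534 = 0.0596.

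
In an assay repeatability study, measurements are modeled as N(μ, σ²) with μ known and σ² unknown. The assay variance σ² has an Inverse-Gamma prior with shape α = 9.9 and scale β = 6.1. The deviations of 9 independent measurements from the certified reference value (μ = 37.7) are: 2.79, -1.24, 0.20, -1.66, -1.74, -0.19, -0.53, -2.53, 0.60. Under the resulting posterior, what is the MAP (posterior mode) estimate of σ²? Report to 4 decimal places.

With known mean μ and an Inverse-Gamma(α, β) prior on σ², the Normal likelihood is conjugate: posterior is Inv-Gamma(α + n/2, β + Σ(xᵢ−μ)²/2).
Σ(xᵢ−μ)² = (2.79)² + (-1.24)² + (0.20)² + (-1.66)² + (-1.74)² + (-0.19)² + (-0.53)² + (-2.53)² + (0.60)² = 22.2228.
Posterior: Inv-Gamma(9.9 + 9/2, 6.1 + 22.2228/2) = Inv-Gamma(14.40, 17.21140).
Mode = β/(α+1) = 17.21140/15.40 = 1.1176.

1.1176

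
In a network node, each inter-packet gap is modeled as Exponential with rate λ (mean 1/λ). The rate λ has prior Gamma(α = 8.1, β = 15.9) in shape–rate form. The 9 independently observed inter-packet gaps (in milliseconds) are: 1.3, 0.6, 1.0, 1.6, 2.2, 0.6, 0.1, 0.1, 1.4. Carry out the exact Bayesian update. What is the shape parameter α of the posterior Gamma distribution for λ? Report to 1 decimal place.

17.1

With a Gamma(shape α, rate β) prior on the exponential rate λ, the posterior after n observations with total T = Σxᵢ is Gamma(α+n, β+T).
Sum of observations T = 8.9 milliseconds; n = 9.
Posterior: Gamma(8.1+9, 15.9+8.9) = Gamma(17.1, 24.8).
Posterior α = 17.1.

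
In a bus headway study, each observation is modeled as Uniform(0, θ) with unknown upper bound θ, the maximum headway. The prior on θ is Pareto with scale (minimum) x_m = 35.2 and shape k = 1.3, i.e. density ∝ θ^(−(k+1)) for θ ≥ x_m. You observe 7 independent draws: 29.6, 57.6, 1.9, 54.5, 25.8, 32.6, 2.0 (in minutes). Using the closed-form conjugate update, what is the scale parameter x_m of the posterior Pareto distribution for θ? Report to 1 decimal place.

57.6

A Pareto(scale x_m, shape k) prior on the upper bound θ of Uniform(0, θ) is conjugate: posterior is Pareto(max(x_m, max xᵢ), k + n).
Sample maximum = 57.6; prior scale x_m = 35.2 → posterior scale = max = 57.6.
Posterior shape = 1.3 + 7 = 8.3.
Posterior scale x_m = 57.6.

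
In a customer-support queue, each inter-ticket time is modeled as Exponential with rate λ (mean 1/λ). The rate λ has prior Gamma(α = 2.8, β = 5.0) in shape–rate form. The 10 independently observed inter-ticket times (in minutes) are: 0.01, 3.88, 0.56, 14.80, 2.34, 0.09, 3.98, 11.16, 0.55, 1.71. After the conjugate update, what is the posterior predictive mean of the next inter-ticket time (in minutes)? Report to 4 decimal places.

3.7356

With a Gamma(shape α, rate β) prior on the exponential rate λ, the posterior after n observations with total T = Σxᵢ is Gamma(α+n, β+T).
Sum of observations T = 39.08 minutes; n = 10.
Posterior: Gamma(2.8+10, 5.0+39.08) = Gamma(12.8, 44.08).
The predictive distribution for the next observation is Lomax; its mean is β/(α−1) = 44.08/11.8 = 3.7356.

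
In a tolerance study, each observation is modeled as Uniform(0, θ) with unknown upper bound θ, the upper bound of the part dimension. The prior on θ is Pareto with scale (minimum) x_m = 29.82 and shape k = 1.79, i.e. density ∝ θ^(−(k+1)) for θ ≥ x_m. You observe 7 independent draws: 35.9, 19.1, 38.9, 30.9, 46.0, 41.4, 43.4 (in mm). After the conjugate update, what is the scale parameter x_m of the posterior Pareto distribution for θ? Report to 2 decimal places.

46.00

A Pareto(scale x_m, shape k) prior on the upper bound θ of Uniform(0, θ) is conjugate: posterior is Pareto(max(x_m, max xᵢ), k + n).
Sample maximum = 46.0; prior scale x_m = 29.82 → posterior scale = max = 46.00.
Posterior shape = 1.79 + 7 = 8.79.
Posterior scale x_m = 46.00.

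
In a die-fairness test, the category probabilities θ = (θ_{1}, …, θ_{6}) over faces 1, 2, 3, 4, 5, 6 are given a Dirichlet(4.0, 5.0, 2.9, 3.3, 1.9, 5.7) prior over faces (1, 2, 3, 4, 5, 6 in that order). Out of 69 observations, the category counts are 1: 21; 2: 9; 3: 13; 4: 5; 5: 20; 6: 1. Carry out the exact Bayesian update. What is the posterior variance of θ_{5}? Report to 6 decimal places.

The Dirichlet prior is conjugate to the Multinomial likelihood: each posterior αⱼ = prior αⱼ + observed count nⱼ.
Posterior concentration: (25.0, 14.0, 15.9, 8.3, 21.9, 6.7), total = 91.8.
Var[θ_j] = α_j(Σα−α_j)/((Σα)²(Σα+1)) = 21.9·69.9/(91.8²·92.8) = 0.001957.

0.001957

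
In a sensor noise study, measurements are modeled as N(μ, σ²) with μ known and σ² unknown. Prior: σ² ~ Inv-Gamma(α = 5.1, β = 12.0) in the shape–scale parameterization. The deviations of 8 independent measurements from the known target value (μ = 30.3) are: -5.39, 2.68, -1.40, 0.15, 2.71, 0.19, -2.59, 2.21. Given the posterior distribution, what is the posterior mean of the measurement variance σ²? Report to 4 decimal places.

With known mean μ and an Inverse-Gamma(α, β) prior on σ², the Normal likelihood is conjugate: posterior is Inv-Gamma(α + n/2, β + Σ(xᵢ−μ)²/2).
Σ(xᵢ−μ)² = (-5.39)² + (2.68)² + (-1.40)² + (0.15)² + (2.71)² + (0.19)² + (-2.59)² + (2.21)² = 57.1894.
Posterior: Inv-Gamma(5.1 + 8/2, 12.0 + 57.1894/2) = Inv-Gamma(9.10, 40.59470).
E[σ²|data] = β/(α−1) = 40.59470/8.10 = 5.0117.

5.0117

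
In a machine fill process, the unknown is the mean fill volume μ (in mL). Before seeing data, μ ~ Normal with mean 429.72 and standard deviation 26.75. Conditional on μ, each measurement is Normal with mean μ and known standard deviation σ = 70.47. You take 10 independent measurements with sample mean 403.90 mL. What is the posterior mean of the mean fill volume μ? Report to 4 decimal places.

For Normal data with known variance σ², a Normal(μ₀, σ₀²) prior on μ is conjugate. Posterior precision = 1/σ₀² + n/σ²; posterior mean is the precision-weighted average of μ₀ and x̄.
n·x̄ = 10·403.90 = 4039.
σ₀² = 26.75² = 715.5625, σ² = 70.47² = 4966.0209; σ² + n·σ₀² = 4966.0209 + 10·715.5625 = 12121.6459.
Posterior mean = (μ₀/σ₀² + n·x̄/σ²)/(1/σ₀² + n/σ²) = (σ²·μ₀ + σ₀²·n·x̄)/(σ² + n·σ₀²) = (4966.0209·429.72 + 715.5625·4039)/12121.6459 = 5024155.438648/12121.6459 = 414.4780.

414.4780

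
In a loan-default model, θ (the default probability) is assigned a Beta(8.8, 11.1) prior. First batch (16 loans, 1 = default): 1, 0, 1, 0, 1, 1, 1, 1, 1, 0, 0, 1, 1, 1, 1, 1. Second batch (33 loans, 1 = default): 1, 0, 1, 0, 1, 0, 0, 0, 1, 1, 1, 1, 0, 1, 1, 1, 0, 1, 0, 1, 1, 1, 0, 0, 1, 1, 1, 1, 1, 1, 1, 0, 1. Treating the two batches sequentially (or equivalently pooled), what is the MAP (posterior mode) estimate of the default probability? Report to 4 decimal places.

0.6248

The Beta prior is conjugate to a Binomial/Bernoulli likelihood; the update adds successes to α and failures to β.
After batch 1: Beta(8.8+12, 11.1+4) = Beta(20.8, 15.1).
After batch 2: Beta(20.8+22, 15.1+11) = Beta(42.8, 26.1).
Mode of Beta(a,b) for a,b>1 is (a−1)/(a+b−2) = 41.8/66.9 = 0.6248.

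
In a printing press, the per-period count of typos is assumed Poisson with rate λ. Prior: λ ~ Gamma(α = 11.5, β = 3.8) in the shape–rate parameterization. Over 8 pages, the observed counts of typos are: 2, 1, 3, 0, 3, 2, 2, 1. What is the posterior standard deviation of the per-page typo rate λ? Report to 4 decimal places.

0.4279

With a Gamma(shape α, rate β) prior, the Poisson likelihood is conjugate: the posterior is Gamma(α + ΣXᵢ, β + n).
Sum of counts S = 14 over n = 8 pages.
Posterior: Gamma(α+S, β+n) = Gamma(11.5+14, 3.8+8) = Gamma(25.5, 11.8).
SD = √α/β = √25.5/11.8 = 0.4279.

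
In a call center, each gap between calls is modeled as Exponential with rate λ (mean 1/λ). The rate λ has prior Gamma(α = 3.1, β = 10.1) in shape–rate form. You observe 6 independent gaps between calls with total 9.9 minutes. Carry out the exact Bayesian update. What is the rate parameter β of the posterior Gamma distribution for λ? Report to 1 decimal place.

With a Gamma(shape α, rate β) prior on the exponential rate λ, the posterior after n observations with total T = Σxᵢ is Gamma(α+n, β+T).
Posterior: Gamma(3.1+6, 10.1+9.9) = Gamma(9.1, 20.0).
Posterior β = 20.0.

20.0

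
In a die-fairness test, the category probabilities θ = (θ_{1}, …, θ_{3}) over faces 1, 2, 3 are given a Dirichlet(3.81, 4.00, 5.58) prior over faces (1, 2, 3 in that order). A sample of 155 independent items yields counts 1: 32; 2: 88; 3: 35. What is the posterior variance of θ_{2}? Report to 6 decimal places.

0.001463

The Dirichlet prior is conjugate to the Multinomial likelihood: each posterior αⱼ = prior αⱼ + observed count nⱼ.
Posterior concentration: (35.81, 92.00, 40.58), total = 168.39.
Var[θ_j] = α_j(Σα−α_j)/((Σα)²(Σα+1)) = 92.00·76.39/(168.39²·169.39) = 0.001463.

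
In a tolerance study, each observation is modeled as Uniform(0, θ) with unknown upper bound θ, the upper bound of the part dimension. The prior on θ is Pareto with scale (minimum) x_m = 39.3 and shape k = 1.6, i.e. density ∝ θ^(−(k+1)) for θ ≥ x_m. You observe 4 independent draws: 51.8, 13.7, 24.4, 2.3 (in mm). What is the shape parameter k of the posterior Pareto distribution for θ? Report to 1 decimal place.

5.6

A Pareto(scale x_m, shape k) prior on the upper bound θ of Uniform(0, θ) is conjugate: posterior is Pareto(max(x_m, max xᵢ), k + n).
Sample maximum = 51.8; prior scale x_m = 39.3 → posterior scale = max = 51.8.
Posterior shape = 1.6 + 4 = 5.6.
Posterior shape k = 5.6.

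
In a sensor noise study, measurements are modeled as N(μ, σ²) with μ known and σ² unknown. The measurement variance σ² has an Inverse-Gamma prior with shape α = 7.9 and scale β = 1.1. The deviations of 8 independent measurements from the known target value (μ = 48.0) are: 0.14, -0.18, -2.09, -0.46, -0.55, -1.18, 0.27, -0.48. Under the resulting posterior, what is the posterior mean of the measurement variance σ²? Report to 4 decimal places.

0.4050

With known mean μ and an Inverse-Gamma(α, β) prior on σ², the Normal likelihood is conjugate: posterior is Inv-Gamma(α + n/2, β + Σ(xᵢ−μ)²/2).
Σ(xᵢ−μ)² = (0.14)² + (-0.18)² + (-2.09)² + (-0.46)² + (-0.55)² + (-1.18)² + (0.27)² + (-0.48)² = 6.6299.
Posterior: Inv-Gamma(7.9 + 8/2, 1.1 + 6.6299/2) = Inv-Gamma(11.90, 4.41495).
E[σ²|data] = β/(α−1) = 4.41495/10.90 = 0.4050.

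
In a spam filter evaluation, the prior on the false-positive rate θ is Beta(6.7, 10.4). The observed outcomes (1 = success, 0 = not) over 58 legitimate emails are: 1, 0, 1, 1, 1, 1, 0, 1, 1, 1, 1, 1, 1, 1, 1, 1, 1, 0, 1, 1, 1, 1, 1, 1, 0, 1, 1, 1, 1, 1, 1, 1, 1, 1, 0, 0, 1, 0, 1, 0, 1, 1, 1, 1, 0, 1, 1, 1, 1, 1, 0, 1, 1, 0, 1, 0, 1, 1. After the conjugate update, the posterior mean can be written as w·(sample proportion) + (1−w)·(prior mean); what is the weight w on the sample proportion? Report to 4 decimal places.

The Beta prior is conjugate to a Binomial/Bernoulli likelihood; the update adds successes to α and failures to β.
Posterior mean = (α₀+k)/(α₀+β₀+n) = [n/(α₀+β₀+n)]·(k/n) + [(α₀+β₀)/(α₀+β₀+n)]·α₀/(α₀+β₀), so only n and the prior enter the weight.
The weight on the data is w = n/(α₀+β₀+n) = 58/(6.7+10.4+58) = 58/75.1 = 0.7723.

0.7723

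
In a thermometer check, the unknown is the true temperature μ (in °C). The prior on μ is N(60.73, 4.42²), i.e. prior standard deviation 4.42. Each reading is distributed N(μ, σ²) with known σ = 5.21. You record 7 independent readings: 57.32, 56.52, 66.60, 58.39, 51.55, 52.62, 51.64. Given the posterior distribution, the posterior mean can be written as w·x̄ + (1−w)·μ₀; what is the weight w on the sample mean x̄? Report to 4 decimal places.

0.8344

For Normal data with known variance σ², a Normal(μ₀, σ₀²) prior on μ is conjugate. Posterior precision = 1/σ₀² + n/σ²; posterior mean is the precision-weighted average of μ₀ and x̄.
σ₀² = 4.42² = 19.5364, σ² = 5.21² = 27.1441. Prior precision 1/σ₀² = 1/19.5364; data precision n/σ² = 7/27.1441.
w = (n/σ²)/(1/σ₀² + n/σ²) = n·σ₀²/(σ² + n·σ₀²) = 7·19.5364/(27.1441 + 7·19.5364) = 136.7548/163.8989 = 0.8344.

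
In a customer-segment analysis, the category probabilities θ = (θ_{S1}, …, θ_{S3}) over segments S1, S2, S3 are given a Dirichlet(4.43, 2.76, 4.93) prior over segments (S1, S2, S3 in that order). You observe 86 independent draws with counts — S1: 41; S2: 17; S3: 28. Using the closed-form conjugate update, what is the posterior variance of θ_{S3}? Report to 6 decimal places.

The Dirichlet prior is conjugate to the Multinomial likelihood: each posterior αⱼ = prior αⱼ + observed count nⱼ.
Posterior concentration: (45.43, 19.76, 32.93), total = 98.12.
Var[θ_j] = α_j(Σα−α_j)/((Σα)²(Σα+1)) = 32.93·65.19/(98.12²·99.12) = 0.002250.

0.002250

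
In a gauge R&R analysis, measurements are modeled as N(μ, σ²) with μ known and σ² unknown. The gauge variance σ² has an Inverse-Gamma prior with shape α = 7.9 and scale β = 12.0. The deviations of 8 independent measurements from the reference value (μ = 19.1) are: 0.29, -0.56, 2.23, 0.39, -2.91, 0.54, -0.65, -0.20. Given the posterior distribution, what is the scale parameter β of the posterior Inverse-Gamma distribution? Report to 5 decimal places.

With known mean μ and an Inverse-Gamma(α, β) prior on σ², the Normal likelihood is conjugate: posterior is Inv-Gamma(α + n/2, β + Σ(xᵢ−μ)²/2).
Σ(xᵢ−μ)² = (0.29)² + (-0.56)² + (2.23)² + (0.39)² + (-2.91)² + (0.54)² + (-0.65)² + (-0.20)² = 14.7449.
Posterior: Inv-Gamma(7.9 + 8/2, 12.0 + 14.7449/2) = Inv-Gamma(11.90, 19.37245).
Posterior β = 19.37245.

19.37245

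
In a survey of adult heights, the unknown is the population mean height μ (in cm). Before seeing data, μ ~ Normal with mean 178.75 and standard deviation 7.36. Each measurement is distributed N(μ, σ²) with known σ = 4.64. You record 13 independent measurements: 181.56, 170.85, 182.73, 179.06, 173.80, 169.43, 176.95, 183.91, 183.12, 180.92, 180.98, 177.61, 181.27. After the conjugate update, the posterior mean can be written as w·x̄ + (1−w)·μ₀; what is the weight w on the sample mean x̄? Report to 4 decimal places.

For Normal data with known variance σ², a Normal(μ₀, σ₀²) prior on μ is conjugate. Posterior precision = 1/σ₀² + n/σ²; posterior mean is the precision-weighted average of μ₀ and x̄.
σ₀² = 7.36² = 54.1696, σ² = 4.64² = 21.5296. Prior precision 1/σ₀² = 1/54.1696; data precision n/σ² = 13/21.5296.
w = (n/σ²)/(1/σ₀² + n/σ²) = n·σ₀²/(σ² + n·σ₀²) = 13·54.1696/(21.5296 + 13·54.1696) = 704.2048/725.7344 = 0.9703.

0.9703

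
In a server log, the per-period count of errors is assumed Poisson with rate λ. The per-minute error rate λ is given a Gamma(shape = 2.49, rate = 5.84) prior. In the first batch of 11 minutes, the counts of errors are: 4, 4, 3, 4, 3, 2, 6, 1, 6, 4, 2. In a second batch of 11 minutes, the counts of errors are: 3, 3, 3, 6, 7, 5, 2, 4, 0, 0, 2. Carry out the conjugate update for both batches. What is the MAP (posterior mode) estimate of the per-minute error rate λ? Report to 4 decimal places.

With a Gamma(shape α, rate β) prior, the Poisson likelihood is conjugate: the posterior is Gamma(α + ΣXᵢ, β + n).
Batch 1: sum of counts S = 39 over n = 11 minutes.
After batch 1: Gamma(α+S, β+n) = Gamma(2.49+39, 5.84+11) = Gamma(41.49, 16.84).
Batch 2: sum of counts S = 35 over n = 11 minutes.
After batch 2: Gamma(α+S, β+n) = Gamma(41.49+35, 16.84+11) = Gamma(76.49, 27.84).
Mode of Gamma(α,β) for α≥1 is (α−1)/β = 75.49/27.84 = 2.7116.

2.7116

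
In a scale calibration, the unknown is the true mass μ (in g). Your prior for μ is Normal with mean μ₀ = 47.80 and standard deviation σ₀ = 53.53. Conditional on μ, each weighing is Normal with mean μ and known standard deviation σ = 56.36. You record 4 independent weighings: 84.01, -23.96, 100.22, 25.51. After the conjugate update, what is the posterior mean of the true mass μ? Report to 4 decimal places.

For Normal data with known variance σ², a Normal(μ₀, σ₀²) prior on μ is conjugate. Posterior precision = 1/σ₀² + n/σ²; posterior mean is the precision-weighted average of μ₀ and x̄.
Σxᵢ = 84.01 + (-23.96) + 100.22 + 25.51 = 185.78, so n·x̄ = 185.78.
σ₀² = 53.53² = 2865.4609, σ² = 56.36² = 3176.4496; σ² + n·σ₀² = 3176.4496 + 4·2865.4609 = 14638.2932.
Posterior mean = (μ₀/σ₀² + n·x̄/σ²)/(1/σ₀² + n/σ²) = (σ²·μ₀ + σ₀²·n·x̄)/(σ² + n·σ₀²) = (3176.4496·47.80 + 2865.4609·185.78)/14638.2932 = 684179.616882/14638.2932 = 46.7390.

46.7390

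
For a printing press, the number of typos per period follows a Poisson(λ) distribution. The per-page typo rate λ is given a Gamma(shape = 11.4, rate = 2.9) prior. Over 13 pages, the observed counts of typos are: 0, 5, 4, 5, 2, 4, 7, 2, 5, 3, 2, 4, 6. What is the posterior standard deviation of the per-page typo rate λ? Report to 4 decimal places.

With a Gamma(shape α, rate β) prior, the Poisson likelihood is conjugate: the posterior is Gamma(α + ΣXᵢ, β + n).
Sum of counts S = 49 over n = 13 pages.
Posterior: Gamma(α+S, β+n) = Gamma(11.4+49, 2.9+13) = Gamma(60.4, 15.9).
SD = √α/β = √60.4/15.9 = 0.4888.

0.4888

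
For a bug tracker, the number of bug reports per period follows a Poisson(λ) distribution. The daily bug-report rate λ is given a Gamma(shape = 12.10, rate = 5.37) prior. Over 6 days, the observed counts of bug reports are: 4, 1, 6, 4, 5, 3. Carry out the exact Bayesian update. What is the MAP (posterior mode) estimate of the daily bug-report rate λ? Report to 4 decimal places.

2.9991

With a Gamma(shape α, rate β) prior, the Poisson likelihood is conjugate: the posterior is Gamma(α + ΣXᵢ, β + n).
Sum of counts S = 23 over n = 6 days.
Posterior: Gamma(α+S, β+n) = Gamma(12.10+23, 5.37+6) = Gamma(35.10, 11.37).
Mode of Gamma(α,β) for α≥1 is (α−1)/β = 34.10/11.37 = 2.9991.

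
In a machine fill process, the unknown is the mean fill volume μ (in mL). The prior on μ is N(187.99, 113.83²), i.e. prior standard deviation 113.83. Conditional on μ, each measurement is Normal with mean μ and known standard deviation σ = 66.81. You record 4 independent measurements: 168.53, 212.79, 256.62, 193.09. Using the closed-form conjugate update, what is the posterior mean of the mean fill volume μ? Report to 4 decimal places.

For Normal data with known variance σ², a Normal(μ₀, σ₀²) prior on μ is conjugate. Posterior precision = 1/σ₀² + n/σ²; posterior mean is the precision-weighted average of μ₀ and x̄.
Σxᵢ = 168.53 + 212.79 + 256.62 + 193.09 = 831.03, so n·x̄ = 831.03.
σ₀² = 113.83² = 12957.2689, σ² = 66.81² = 4463.5761; σ² + n·σ₀² = 4463.5761 + 4·12957.2689 = 56292.6517.
Posterior mean = (μ₀/σ₀² + n·x̄/σ²)/(1/σ₀² + n/σ²) = (σ²·μ₀ + σ₀²·n·x̄)/(σ² + n·σ₀²) = (4463.5761·187.99 + 12957.2689·831.03)/56292.6517 = 11606986.845006/56292.6517 = 206.1901.

206.1901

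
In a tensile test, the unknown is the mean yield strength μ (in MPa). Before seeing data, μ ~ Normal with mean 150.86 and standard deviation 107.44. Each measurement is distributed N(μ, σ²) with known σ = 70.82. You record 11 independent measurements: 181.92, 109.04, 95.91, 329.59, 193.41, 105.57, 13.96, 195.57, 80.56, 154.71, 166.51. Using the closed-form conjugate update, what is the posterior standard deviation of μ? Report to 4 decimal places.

For Normal data with known variance σ², a Normal(μ₀, σ₀²) prior on μ is conjugate. Posterior precision = 1/σ₀² + n/σ²; posterior mean is the precision-weighted average of μ₀ and x̄.
σ₀² = 107.44² = 11543.3536, σ² = 70.82² = 5015.4724; σ² + n·σ₀² = 5015.4724 + 11·11543.3536 = 131992.362.
Posterior precision = 1/σ₀² + n/σ² = 1/11543.3536 + 11/5015.4724 = (σ² + n·σ₀²)/(σ₀²σ²) = 131992.362/(11543.3536·5015.4724); posterior variance σₙ² = σ₀²σ²/(σ² + n·σ₀²) = 11543.3536·5015.4724/131992.362 = 438.626679.
Posterior SD = √σₙ² = √(11543.3536·5015.4724/131992.362) = 20.9434.

20.9434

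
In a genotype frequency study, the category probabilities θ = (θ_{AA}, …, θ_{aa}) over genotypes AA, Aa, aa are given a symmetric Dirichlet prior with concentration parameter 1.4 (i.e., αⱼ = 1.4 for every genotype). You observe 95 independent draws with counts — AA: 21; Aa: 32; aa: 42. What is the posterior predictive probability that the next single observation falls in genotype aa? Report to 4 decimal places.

0.4375

The Dirichlet prior is conjugate to the Multinomial likelihood: each posterior αⱼ = prior αⱼ + observed count nⱼ.
Posterior concentration: (22.4, 33.4, 43.4), total = 99.2.
P(next = aa | data) = α_{aa}/Σα = 0.4375.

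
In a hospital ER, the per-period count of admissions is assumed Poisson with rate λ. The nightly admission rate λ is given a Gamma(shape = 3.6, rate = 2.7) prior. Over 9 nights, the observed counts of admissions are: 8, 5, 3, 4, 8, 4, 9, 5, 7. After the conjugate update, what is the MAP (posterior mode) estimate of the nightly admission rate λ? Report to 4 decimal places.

4.7521

With a Gamma(shape α, rate β) prior, the Poisson likelihood is conjugate: the posterior is Gamma(α + ΣXᵢ, β + n).
Sum of counts S = 53 over n = 9 nights.
Posterior: Gamma(α+S, β+n) = Gamma(3.6+53, 2.7+9) = Gamma(56.6, 11.7).
Mode of Gamma(α,β) for α≥1 is (α−1)/β = 55.6/11.7 = 4.7521.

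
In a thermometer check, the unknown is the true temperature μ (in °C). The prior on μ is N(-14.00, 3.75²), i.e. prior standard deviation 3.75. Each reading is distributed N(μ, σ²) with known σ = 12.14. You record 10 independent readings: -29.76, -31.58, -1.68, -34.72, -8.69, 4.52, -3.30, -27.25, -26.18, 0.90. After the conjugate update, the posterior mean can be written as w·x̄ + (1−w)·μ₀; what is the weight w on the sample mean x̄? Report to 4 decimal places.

0.4883

For Normal data with known variance σ², a Normal(μ₀, σ₀²) prior on μ is conjugate. Posterior precision = 1/σ₀² + n/σ²; posterior mean is the precision-weighted average of μ₀ and x̄.
σ₀² = 3.75² = 14.0625, σ² = 12.14² = 147.3796. Prior precision 1/σ₀² = 1/14.0625; data precision n/σ² = 10/147.3796.
w = (n/σ²)/(1/σ₀² + n/σ²) = n·σ₀²/(σ² + n·σ₀²) = 10·14.0625/(147.3796 + 10·14.0625) = 140.625/288.0046 = 0.4883.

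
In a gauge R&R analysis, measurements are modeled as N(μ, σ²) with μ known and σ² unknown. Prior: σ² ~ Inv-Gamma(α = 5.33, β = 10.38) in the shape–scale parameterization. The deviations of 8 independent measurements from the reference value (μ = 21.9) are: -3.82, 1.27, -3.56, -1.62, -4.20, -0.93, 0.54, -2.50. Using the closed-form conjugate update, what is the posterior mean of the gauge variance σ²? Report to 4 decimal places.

4.6404

With known mean μ and an Inverse-Gamma(α, β) prior on σ², the Normal likelihood is conjugate: posterior is Inv-Gamma(α + n/2, β + Σ(xᵢ−μ)²/2).
Σ(xᵢ−μ)² = (-3.82)² + (1.27)² + (-3.56)² + (-1.62)² + (-4.20)² + (-0.93)² + (0.54)² + (-2.50)² = 56.5498.
Posterior: Inv-Gamma(5.33 + 8/2, 10.38 + 56.5498/2) = Inv-Gamma(9.33, 38.65490).
E[σ²|data] = β/(α−1) = 38.65490/8.33 = 4.6404.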